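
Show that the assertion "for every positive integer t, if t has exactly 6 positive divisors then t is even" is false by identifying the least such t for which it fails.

Check each positive integer t in order until t has exactly 6 positive divisors but t is odd.
t = 12: divisors of 12: 1, 2, 3, 4, 6, 12; 12 is even.
t = 18: divisors of 18: 1, 2, 3, 6, 9, 18; 18 is even.
t = 20: divisors of 20: 1, 2, 4, 5, 10, 20; 20 is even.
t = 28: divisors of 28: 1, 2, 4, 7, 14, 28; 28 is even.
t = 32: divisors of 32: 1, 2, 4, 8, 16, 32; 32 is even.
t = 44: divisors of 44: 1, 2, 4, 11, 22, 44; 44 is even.
t = 45: divisors of 45: 1, 3, 5, 9, 15, 45; 45 is odd.
Hence t = 45 is a counterexample.

t = 45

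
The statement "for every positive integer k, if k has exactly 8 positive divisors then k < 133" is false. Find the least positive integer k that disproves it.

k = 135

Check each positive integer k in order until k has exactly 8 positive divisors but the claim fails.
For k = 24, 30, 40, 42, …, 114, 128, 130 the conclusion holds.
k = 135: τ(135) = 8; 135 ≥ 133.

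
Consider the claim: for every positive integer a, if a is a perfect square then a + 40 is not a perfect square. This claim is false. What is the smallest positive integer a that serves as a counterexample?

a = 9

A counterexample is any positive integer a such that a is a perfect square but a + 40 is a perfect square; we check each in order.
For a = 1, 4 the conclusion holds.
a = 9: 9 = 3² and 9 + 40 = 49 = 7².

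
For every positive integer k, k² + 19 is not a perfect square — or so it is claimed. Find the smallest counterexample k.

A counterexample is any positive integer k such that k² + 19 is a perfect square; we check each in order.
For k = 1, 2, 3, 4, 5, 6, 7, 8 the conclusion holds.
k = 9: 9² + 19 = 100 = 10², a perfect square.

k = 9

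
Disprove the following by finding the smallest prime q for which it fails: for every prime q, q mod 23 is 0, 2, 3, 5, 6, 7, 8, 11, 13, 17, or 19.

q = 37

Check each prime q in order until the claim fails.
For q = 2, 3, 5, 7, …, 23, 29, 31 the conclusion holds.
q = 37: 37 mod 23 = 14 — not in {0, 2, 3, 5, 6, 7, 8, 11, 13, 17, 19}.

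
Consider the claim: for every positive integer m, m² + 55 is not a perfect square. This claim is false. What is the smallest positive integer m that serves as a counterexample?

A counterexample is any positive integer m such that m² + 55 is a perfect square; we check each in order.
m = 1: 1² + 55 = 56, not a perfect square.
m = 2: 2² + 55 = 59, not a perfect square.
m = 3: 3² + 55 = 64 = 8², a perfect square.
Thus m = 3 disproves the claim, and no smaller m works.

m = 3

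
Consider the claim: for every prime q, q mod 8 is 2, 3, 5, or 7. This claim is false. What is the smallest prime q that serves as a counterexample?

The first 6 eligible values, up to q = 13, all satisfy the conclusion.
q = 17: 17 mod 8 = 1 — not in {2, 3, 5, 7}.
Hence q = 17 is a counterexample.

q = 17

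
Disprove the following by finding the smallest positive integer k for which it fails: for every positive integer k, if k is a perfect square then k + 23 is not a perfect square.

k = 121

For k = 1, 4, 9, 16, 25, 36, 49, 64, 81, 100 the conclusion holds.
k = 121: 121 = 11² and 121 + 23 = 144 = 12².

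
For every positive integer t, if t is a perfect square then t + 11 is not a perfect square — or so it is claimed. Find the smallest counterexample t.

We need the least positive integer t for which t is a perfect square but t + 11 is a perfect square.
t = 1: 1 + 11 = 12, not a perfect square.
t = 4: 4 + 11 = 15, not a perfect square.
t = 9: 9 + 11 = 20, not a perfect square.
t = 16: 16 + 11 = 27, not a perfect square.
t = 25: 25 = 5² and 25 + 11 = 36 = 6².
Hence t = 25 is a counterexample.

t = 25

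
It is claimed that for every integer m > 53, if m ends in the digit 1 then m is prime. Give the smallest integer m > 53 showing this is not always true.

m = 81

We need the least integer m > 53 for which m ends in the digit 1 but m is not prime.
For m = 61, 71 the conclusion holds.
m = 81: 81 ends in 1; 81 = 3 × 27, composite.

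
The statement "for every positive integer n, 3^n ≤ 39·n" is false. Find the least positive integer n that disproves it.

n = 5

A counterexample is any positive integer n such that 3^n > 39·n; we check each in order.
The first 4 eligible values, up to n = 4, all satisfy the conclusion.
n = 5: 3^n = 243 and 39·n = 195, so 243 > 195.
Thus n = 5 disproves the claim, and no smaller n works.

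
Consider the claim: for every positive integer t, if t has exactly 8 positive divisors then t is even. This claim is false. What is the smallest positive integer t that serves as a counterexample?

Check each positive integer t in order until t has exactly 8 positive divisors but t is odd.
The first 12 eligible values, up to t = 104, all satisfy the conclusion.
t = 105: divisors of 105: 1, 3, 5, 7, 15, 21, 35, 105; 105 is odd.
Hence t = 105 is a counterexample.

t = 105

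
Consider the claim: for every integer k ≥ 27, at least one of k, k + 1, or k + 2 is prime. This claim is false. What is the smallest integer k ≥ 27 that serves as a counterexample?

Check each integer k ≥ 27 in order until k, k + 1, k + 2 are all composite.
k = 27: 29 is prime.
k = 28: 29 is prime.
k = 29: 29 is prime.
k = 30: 31 is prime.
k = 31: 31 is prime.
k = 32: 32 = 2 × 16; 33 = 3 × 11; 34 = 2 × 17 — all composite.

k = 32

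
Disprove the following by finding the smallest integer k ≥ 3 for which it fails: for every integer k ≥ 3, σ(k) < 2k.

k = 6

For k = 3, 4, 5 the conclusion holds.
k = 6: σ(6) = 12; 12 ≥ 12.
Thus k = 6 disproves the claim, and no smaller k works.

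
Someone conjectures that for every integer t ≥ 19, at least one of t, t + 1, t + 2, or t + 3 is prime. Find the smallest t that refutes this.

t = 24

Check each integer t ≥ 19 in order until t, t + 1, t + 2, t + 3 are all composite.
For t = 19, 20, 21, 22, 23 the conclusion holds.
t = 24: 24 = 2 × 12; 25 = 5 × 5; 26 = 2 × 13; 27 = 3 × 9 — all composite.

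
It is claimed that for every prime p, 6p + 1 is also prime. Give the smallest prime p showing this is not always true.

The first 7 eligible values, up to p = 17, all satisfy the conclusion.
p = 19: 6p + 1 = 115 = 5 × 23, not prime.

p = 19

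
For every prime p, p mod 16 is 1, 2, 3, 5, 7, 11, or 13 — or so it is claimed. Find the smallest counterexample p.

We need the least prime p for which the claim fails.
For p = 2, 3, 5, 7, 11, 13, 17, 19, 23, 29 the conclusion holds.
p = 31: 31 mod 16 = 15 — not in {1, 2, 3, 5, 7, 11, 13}.

p = 31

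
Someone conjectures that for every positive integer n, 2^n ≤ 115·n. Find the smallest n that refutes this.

n = 11

Check each positive integer n in order until 2^n > 115·n.
For n = 1, 2, 3, 4, 5, 6, 7, 8, 9, 10 the conclusion holds.
n = 11: 2^n = 2048 and 115·n = 1265, so 2048 > 1265.
Thus n = 11 disproves the claim, and no smaller n works.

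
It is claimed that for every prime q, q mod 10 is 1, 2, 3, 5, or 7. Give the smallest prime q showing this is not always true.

We need the least prime q for which the claim fails.
The first 7 eligible values, up to q = 17, all satisfy the conclusion.
q = 19: 19 mod 10 = 9 — not in {1, 2, 3, 5, 7}.

q = 19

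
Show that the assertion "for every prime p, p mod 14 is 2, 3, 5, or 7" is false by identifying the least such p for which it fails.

p = 11

Check each prime p in order until the claim fails.
The first 4 eligible values, up to p = 7, all satisfy the conclusion.
p = 11: 11 mod 14 = 11 — not in {2, 3, 5, 7}.
Hence p = 11 is a counterexample.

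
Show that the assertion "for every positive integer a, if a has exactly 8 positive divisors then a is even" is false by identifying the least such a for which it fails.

a = 105

We need the least positive integer a for which a has exactly 8 positive divisors but a is odd.
For a = 24, 30, 40, 42, …, 88, 102, 104 the conclusion holds.
a = 105: divisors of 105: 1, 3, 5, 7, 15, 21, 35, 105; 105 is odd.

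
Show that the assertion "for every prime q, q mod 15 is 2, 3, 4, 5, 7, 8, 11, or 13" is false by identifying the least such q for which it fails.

For q = 2, 3, 5, 7, 11, 13, 17, 19, 23 the conclusion holds.
q = 29: 29 mod 15 = 14 — not in {2, 3, 4, 5, 7, 8, 11, 13}.
So q = 29 is the smallest counterexample.

q = 29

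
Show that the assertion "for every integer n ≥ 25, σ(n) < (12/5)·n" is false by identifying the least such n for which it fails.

For n = 25, 26, 27, 28, 29 the conclusion holds.
n = 30: σ(30) = 72; 72 ≥ 72.

n = 30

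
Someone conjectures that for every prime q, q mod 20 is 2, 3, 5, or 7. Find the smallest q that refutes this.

q = 11

A counterexample is any prime q such that the claim fails; we check each in order.
For q = 2, 3, 5, 7 the conclusion holds.
q = 11: 11 mod 20 = 11 — not in {2, 3, 5, 7}.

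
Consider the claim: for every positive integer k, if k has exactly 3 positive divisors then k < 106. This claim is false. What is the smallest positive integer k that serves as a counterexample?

Check each positive integer k in order until k has exactly 3 positive divisors but the claim fails.
For k = 4, 9, 25, 49 the conclusion holds.
k = 121: τ(121) = 3; 121 ≥ 106.

k = 121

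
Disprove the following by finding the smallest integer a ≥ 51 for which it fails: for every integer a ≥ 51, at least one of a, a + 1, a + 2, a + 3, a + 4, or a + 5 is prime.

a = 90

The first 39 eligible values, up to a = 89, all satisfy the conclusion.
a = 90: 90 = 2 × 45; 91 = 7 × 13; 92 = 2 × 46; 93 = 3 × 31; 94 = 2 × 47; 95 = 5 × 19 — all composite.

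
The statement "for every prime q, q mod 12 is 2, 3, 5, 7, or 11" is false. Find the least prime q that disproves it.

q = 13

Check each prime q in order until the claim fails.
For q = 2, 3, 5, 7, 11 the conclusion holds.
q = 13: 13 mod 12 = 1 — not in {2, 3, 5, 7, 11}.
So q = 13 is the smallest counterexample.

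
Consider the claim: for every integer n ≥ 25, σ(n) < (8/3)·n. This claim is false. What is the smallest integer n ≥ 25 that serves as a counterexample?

n = 60

We need the least integer n ≥ 25 for which the claim fails.
For n = 25, 26, 27, 28, …, 57, 58, 59 the conclusion holds.
n = 60: σ(60) = 168; 168 ≥ 160.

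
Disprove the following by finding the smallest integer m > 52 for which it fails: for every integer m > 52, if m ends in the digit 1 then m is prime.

m = 81

Check each integer m > 52 in order until m ends in the digit 1 but m is not prime.
For m = 61, 71 the conclusion holds.
m = 81: 81 ends in 1; 81 = 3 × 27, composite.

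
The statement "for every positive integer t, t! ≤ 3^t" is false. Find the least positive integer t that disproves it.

The first 6 eligible values, up to t = 6, all satisfy the conclusion.
t = 7: t! = 5040 and 3^t = 2187, so 5040 > 2187.
So t = 7 is the smallest counterexample.

t = 7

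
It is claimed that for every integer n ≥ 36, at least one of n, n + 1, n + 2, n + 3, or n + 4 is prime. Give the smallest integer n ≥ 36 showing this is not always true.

For n = 36, 37, 38, 39, …, 45, 46, 47 the conclusion holds.
n = 48: 48 = 2 × 24; 49 = 7 × 7; 50 = 2 × 25; 51 = 3 × 17; 52 = 2 × 26 — all composite.
Thus n = 48 disproves the claim, and no smaller n works.

n = 48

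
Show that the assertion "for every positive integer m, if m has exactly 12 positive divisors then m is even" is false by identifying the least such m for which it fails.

For m = 60, 72, 84, 90, …, 294, 306, 308 the conclusion holds.
m = 315: divisors of 315: 12 divisors; 315 is odd.

m = 315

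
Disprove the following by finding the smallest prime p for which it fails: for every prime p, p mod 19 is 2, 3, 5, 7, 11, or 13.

p = 17

We need the least prime p for which the claim fails.
p = 2: 2 mod 19 = 2.
p = 3: 3 mod 19 = 3.
p = 5: 5 mod 19 = 5.
p = 7: 7 mod 19 = 7.
p = 11: 11 mod 19 = 11.
p = 13: 13 mod 19 = 13.
p = 17: 17 mod 19 = 17 — not in {2, 3, 5, 7, 11, 13}.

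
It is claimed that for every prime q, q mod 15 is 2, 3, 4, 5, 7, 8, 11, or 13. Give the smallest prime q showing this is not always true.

q = 29

The first 9 eligible values, up to q = 23, all satisfy the conclusion.
q = 29: 29 mod 15 = 14 — not in {2, 3, 4, 5, 7, 8, 11, 13}.
Thus q = 29 disproves the claim, and no smaller q works.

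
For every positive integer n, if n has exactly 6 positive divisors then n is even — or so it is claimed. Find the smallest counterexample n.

n = 45

The first 6 eligible values, up to n = 44, all satisfy the conclusion.
n = 45: divisors of 45: 1, 3, 5, 9, 15, 45; 45 is odd.
Thus n = 45 disproves the claim, and no smaller n works.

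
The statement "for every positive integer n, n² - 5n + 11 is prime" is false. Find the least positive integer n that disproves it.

A counterexample is any positive integer n such that n² - 5n + 11 is not prime; we check each in order.
The first 6 eligible values, up to n = 6, all satisfy the conclusion.
n = 7: n² - 5n + 11 = 25 = 5 × 5, composite.

n = 7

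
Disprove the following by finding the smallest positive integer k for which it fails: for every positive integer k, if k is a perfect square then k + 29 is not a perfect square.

A counterexample is any positive integer k such that k is a perfect square but k + 29 is a perfect square; we check each in order.
For k = 1, 4, 9, 16, …, 121, 144, 169 the conclusion holds.
k = 196: 196 = 14² and 196 + 29 = 225 = 15².
Thus k = 196 disproves the claim, and no smaller k works.

k = 196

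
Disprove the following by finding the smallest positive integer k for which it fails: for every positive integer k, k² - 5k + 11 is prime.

k = 1: k² - 5k + 11 = 7, prime.
k = 2: k² - 5k + 11 = 5, prime.
k = 3: k² - 5k + 11 = 5, prime.
k = 4: k² - 5k + 11 = 7, prime.
k = 5: k² - 5k + 11 = 11, prime.
k = 6: k² - 5k + 11 = 17, prime.
k = 7: k² - 5k + 11 = 25 = 5 × 5, composite.

k = 7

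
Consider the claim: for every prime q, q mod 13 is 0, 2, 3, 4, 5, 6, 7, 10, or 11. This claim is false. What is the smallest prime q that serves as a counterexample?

q = 47

A counterexample is any prime q such that the claim fails; we check each in order.
For q = 2, 3, 5, 7, …, 37, 41, 43 the conclusion holds.
q = 47: 47 mod 13 = 8 — not in {0, 2, 3, 4, 5, 6, 7, 10, 11}.
Thus q = 47 disproves the claim, and no smaller q works.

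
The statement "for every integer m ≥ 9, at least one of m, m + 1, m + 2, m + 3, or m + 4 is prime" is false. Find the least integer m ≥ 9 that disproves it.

We need the least integer m ≥ 9 for which m, m + 1, m + 2, m + 3, m + 4 are all composite.
For m = 9, 10, 11, 12, …, 21, 22, 23 the conclusion holds.
m = 24: 24 = 2 × 12; 25 = 5 × 5; 26 = 2 × 13; 27 = 3 × 9; 28 = 2 × 14 — all composite.

m = 24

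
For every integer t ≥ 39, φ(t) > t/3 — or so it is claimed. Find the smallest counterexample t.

We need the least integer t ≥ 39 for which the claim fails.
t = 39: φ(39) = 24 and 39/3 = 13, so φ(39) > 39/3.
t = 40: φ(40) = 16 and 40/3 = 40/3, so φ(40) > 40/3.
t = 41: φ(41) = 40 and 41/3 = 41/3, so φ(41) > 41/3.
t = 42: φ(42) = 12 and 42/3 = 14, so φ(42) ≤ 42/3.

t = 42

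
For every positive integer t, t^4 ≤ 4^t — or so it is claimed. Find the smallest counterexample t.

t = 3

t = 1: t^4 = 1 and 4^t = 4, so 1 ≤ 4.
t = 2: t^4 = 16 and 4^t = 16, so 16 ≤ 16.
t = 3: t^4 = 81 and 4^t = 64, so 81 > 64.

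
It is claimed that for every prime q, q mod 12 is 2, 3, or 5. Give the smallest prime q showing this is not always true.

A counterexample is any prime q such that the claim fails; we check each in order.
q = 2: 2 mod 12 = 2.
q = 3: 3 mod 12 = 3.
q = 5: 5 mod 12 = 5.
q = 7: 7 mod 12 = 7 — not in {2, 3, 5}.
Hence q = 7 is a counterexample.

q = 7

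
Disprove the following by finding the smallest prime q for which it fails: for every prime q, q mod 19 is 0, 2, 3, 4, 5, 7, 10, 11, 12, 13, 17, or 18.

q = 47

A counterexample is any prime q such that the claim fails; we check each in order.
The first 14 eligible values, up to q = 43, all satisfy the conclusion.
q = 47: 47 mod 19 = 9 — not in {0, 2, 3, 4, 5, 7, 10, 11, 12, 13, 17, 18}.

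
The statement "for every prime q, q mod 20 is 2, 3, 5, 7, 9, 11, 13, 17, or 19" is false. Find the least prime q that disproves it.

q = 41

A counterexample is any prime q such that the claim fails; we check each in order.
For q = 2, 3, 5, 7, …, 29, 31, 37 the conclusion holds.
q = 41: 41 mod 20 = 1 — not in {2, 3, 5, 7, 9, 11, 13, 17, 19}.
Thus q = 41 disproves the claim, and no smaller q works.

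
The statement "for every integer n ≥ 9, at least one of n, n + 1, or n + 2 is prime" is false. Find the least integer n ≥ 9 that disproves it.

n = 14

We need the least integer n ≥ 9 for which n, n + 1, n + 2 are all composite.
The first 5 eligible values, up to n = 13, all satisfy the conclusion.
n = 14: 14 = 2 × 7; 15 = 3 × 5; 16 = 2 × 8 — all composite.
Thus n = 14 disproves the claim, and no smaller n works.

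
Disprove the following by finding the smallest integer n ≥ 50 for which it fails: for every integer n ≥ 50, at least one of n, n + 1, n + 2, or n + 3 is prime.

We need the least integer n ≥ 50 for which n, n + 1, n + 2, n + 3 are all composite.
n = 50: 53 is prime.
n = 51: 53 is prime.
n = 52: 53 is prime.
n = 53: 53 is prime.
n = 54: 54 = 2 × 27; 55 = 5 × 11; 56 = 2 × 28; 57 = 3 × 19 — all composite.
Thus n = 54 disproves the claim, and no smaller n works.

n = 54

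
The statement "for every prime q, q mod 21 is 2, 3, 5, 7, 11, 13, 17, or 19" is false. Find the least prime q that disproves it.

Check each prime q in order until the claim fails.
For q = 2, 3, 5, 7, 11, 13, 17, 19, 23 the conclusion holds.
q = 29: 29 mod 21 = 8 — not in {2, 3, 5, 7, 11, 13, 17, 19}.

q = 29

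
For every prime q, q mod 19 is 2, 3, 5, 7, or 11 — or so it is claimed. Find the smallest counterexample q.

Check each prime q in order until the claim fails.
The first 5 eligible values, up to q = 11, all satisfy the conclusion.
q = 13: 13 mod 19 = 13 — not in {2, 3, 5, 7, 11}.
So q = 13 is the smallest counterexample.

q = 13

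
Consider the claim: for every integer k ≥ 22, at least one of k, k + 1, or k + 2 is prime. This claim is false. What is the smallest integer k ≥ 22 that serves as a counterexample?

k = 24

For k = 22, 23 the conclusion holds.
k = 24: 24 = 2 × 12; 25 = 5 × 5; 26 = 2 × 13 — all composite.
So k = 24 is the smallest counterexample.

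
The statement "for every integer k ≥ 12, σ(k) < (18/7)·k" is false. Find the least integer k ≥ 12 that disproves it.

k = 48

We need the least integer k ≥ 12 for which the claim fails.
For k = 12, 13, 14, 15, …, 45, 46, 47 the conclusion holds.
k = 48: σ(48) = 124; 124 ≥ 864/7.
So k = 48 is the smallest counterexample.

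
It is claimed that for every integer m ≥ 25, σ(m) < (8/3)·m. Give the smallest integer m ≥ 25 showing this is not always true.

For m = 25, 26, 27, 28, …, 57, 58, 59 the conclusion holds.
m = 60: σ(60) = 168; 168 ≥ 160.

m = 60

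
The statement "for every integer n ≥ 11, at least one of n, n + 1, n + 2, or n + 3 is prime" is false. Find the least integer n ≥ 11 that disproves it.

n = 24

For n = 11, 12, 13, 14, …, 21, 22, 23 the conclusion holds.
n = 24: 24 = 2 × 12; 25 = 5 × 5; 26 = 2 × 13; 27 = 3 × 9 — all composite.
Hence n = 24 is a counterexample.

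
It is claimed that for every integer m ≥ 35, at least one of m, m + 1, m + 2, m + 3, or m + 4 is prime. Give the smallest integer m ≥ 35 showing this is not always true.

m = 48

We need the least integer m ≥ 35 for which m, m + 1, m + 2, m + 3, m + 4 are all composite.
For m = 35, 36, 37, 38, …, 45, 46, 47 the conclusion holds.
m = 48: 48 = 2 × 24; 49 = 7 × 7; 50 = 2 × 25; 51 = 3 × 17; 52 = 2 × 26 — all composite.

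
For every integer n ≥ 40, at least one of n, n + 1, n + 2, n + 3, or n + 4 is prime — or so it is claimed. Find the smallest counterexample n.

n = 48

A counterexample is any integer n ≥ 40 such that n, n + 1, n + 2, n + 3, n + 4 are all composite; we check each in order.
For n = 40, 41, 42, 43, 44, 45, 46, 47 the conclusion holds.
n = 48: 48 = 2 × 24; 49 = 7 × 7; 50 = 2 × 25; 51 = 3 × 17; 52 = 2 × 26 — all composite.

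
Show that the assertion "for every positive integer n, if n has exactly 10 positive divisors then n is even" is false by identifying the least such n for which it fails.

n = 405

We need the least positive integer n for which n has exactly 10 positive divisors but n is odd.
The first 9 eligible values, up to n = 368, all satisfy the conclusion.
n = 405: divisors of 405: 10 divisors; 405 is odd.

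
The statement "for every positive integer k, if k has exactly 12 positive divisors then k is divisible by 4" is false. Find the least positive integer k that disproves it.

We need the least positive integer k for which k has exactly 12 positive divisors but k is not divisible by 4.
For k = 60, 72, 84 the conclusion holds.
k = 90: τ(90) = 12; 90 mod 4 = 2.

k = 90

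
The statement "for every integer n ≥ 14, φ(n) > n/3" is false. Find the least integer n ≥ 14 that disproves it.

The first 4 eligible values, up to n = 17, all satisfy the conclusion.
n = 18: φ(18) = 6 and 18/3 = 6, so φ(18) ≤ 18/3.
So n = 18 is the smallest counterexample.

n = 18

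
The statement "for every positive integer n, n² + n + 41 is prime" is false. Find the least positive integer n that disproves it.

A counterexample is any positive integer n such that n² + n + 41 is not prime; we check each in order.
The first 39 eligible values, up to n = 39, all satisfy the conclusion.
n = 40: n² + n + 41 = 1681 = 41 × 41, composite.
So n = 40 is the smallest counterexample.

n = 40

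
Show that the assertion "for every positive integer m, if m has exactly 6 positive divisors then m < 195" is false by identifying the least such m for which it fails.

m = 207

Check each positive integer m in order until m has exactly 6 positive divisors but the claim fails.
For m = 12, 18, 20, 28, …, 172, 175, 188 the conclusion holds.
m = 207: τ(207) = 6; 207 ≥ 195.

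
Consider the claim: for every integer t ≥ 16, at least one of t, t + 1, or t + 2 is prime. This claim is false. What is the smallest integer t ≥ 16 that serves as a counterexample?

t = 20

The first 4 eligible values, up to t = 19, all satisfy the conclusion.
t = 20: 20 = 2 × 10; 21 = 3 × 7; 22 = 2 × 11 — all composite.
Thus t = 20 disproves the claim, and no smaller t works.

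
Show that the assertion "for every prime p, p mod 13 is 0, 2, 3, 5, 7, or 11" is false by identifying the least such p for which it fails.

For p = 2, 3, 5, 7, 11, 13 the conclusion holds.
p = 17: 17 mod 13 = 4 — not in {0, 2, 3, 5, 7, 11}.

p = 17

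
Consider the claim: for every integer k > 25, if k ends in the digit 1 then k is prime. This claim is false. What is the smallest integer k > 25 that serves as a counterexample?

k = 51

A counterexample is any integer k > 25 such that k ends in the digit 1 but k is not prime; we check each in order.
For k = 31, 41 the conclusion holds.
k = 51: 51 ends in 1; 51 = 3 × 17, composite.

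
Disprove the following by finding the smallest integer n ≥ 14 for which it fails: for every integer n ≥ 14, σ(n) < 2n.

n = 18

A counterexample is any integer n ≥ 14 such that the claim fails; we check each in order.
For n = 14, 15, 16, 17 the conclusion holds.
n = 18: σ(18) = 39; 39 ≥ 36.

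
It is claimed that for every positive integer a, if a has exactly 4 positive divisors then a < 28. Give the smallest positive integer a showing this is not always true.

We need the least positive integer a for which a has exactly 4 positive divisors but the claim fails.
For a = 6, 8, 10, 14, 15, 21, 22, 26, 27 the conclusion holds.
a = 33: τ(33) = 4; 33 ≥ 28.
So a = 33 is the smallest counterexample.

a = 33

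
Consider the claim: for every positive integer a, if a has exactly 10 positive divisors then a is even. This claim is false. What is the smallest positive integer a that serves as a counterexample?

A counterexample is any positive integer a such that a has exactly 10 positive divisors but a is odd; we check each in order.
For a = 48, 80, 112, 162, 176, 208, 272, 304, 368 the conclusion holds.
a = 405: divisors of 405: 10 divisors; 405 is odd.

a = 405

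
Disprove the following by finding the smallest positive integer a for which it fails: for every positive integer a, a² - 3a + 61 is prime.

a = 4

Check each positive integer a in order until a² - 3a + 61 is not prime.
a = 1: a² - 3a + 61 = 59, prime.
a = 2: a² - 3a + 61 = 59, prime.
a = 3: a² - 3a + 61 = 61, prime.
a = 4: a² - 3a + 61 = 65 = 5 × 13, composite.
Thus a = 4 disproves the claim, and no smaller a works.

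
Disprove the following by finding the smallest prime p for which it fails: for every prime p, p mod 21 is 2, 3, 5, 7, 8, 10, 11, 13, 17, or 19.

p = 37

For p = 2, 3, 5, 7, …, 23, 29, 31 the conclusion holds.
p = 37: 37 mod 21 = 16 — not in {2, 3, 5, 7, 8, 10, 11, 13, 17, 19}.
Hence p = 37 is a counterexample.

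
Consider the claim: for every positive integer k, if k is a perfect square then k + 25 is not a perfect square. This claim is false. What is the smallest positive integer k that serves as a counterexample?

Check each positive integer k in order until k is a perfect square but k + 25 is a perfect square.
The first 11 eligible values, up to k = 121, all satisfy the conclusion.
k = 144: 144 = 12² and 144 + 25 = 169 = 13².

k = 144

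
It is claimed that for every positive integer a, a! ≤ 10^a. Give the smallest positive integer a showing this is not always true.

For a = 1, 2, 3, 4, …, 22, 23, 24 the conclusion holds.
a = 25: a! = 15511210043330985984000000 and 10^a = 10000000000000000000000000, so 15511210043330985984000000 > 10000000000000000000000000.
Thus a = 25 disproves the claim, and no smaller a works.

a = 25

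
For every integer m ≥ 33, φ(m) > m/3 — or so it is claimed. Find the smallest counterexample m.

m = 36

Check each integer m ≥ 33 in order until the claim fails.
m = 33: φ(33) = 20 and 33/3 = 11, so φ(33) > 33/3.
m = 34: φ(34) = 16 and 34/3 = 34/3, so φ(34) > 34/3.
m = 35: φ(35) = 24 and 35/3 = 35/3, so φ(35) > 35/3.
m = 36: φ(36) = 12 and 36/3 = 12, so φ(36) ≤ 36/3.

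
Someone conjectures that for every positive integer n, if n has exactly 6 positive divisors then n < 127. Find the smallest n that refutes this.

n = 147

A counterexample is any positive integer n such that n has exactly 6 positive divisors but the claim fails; we check each in order.
For n = 12, 18, 20, 28, …, 116, 117, 124 the conclusion holds.
n = 147: τ(147) = 6; 147 ≥ 127.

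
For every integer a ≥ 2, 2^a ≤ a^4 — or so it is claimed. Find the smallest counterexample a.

The first 15 eligible values, up to a = 16, all satisfy the conclusion.
a = 17: 2^a = 131072 and a^4 = 83521, so 131072 > 83521.
Hence a = 17 is a counterexample.

a = 17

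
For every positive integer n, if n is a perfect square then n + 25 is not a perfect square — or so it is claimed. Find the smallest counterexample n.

Check each positive integer n in order until n is a perfect square but n + 25 is a perfect square.
For n = 1, 4, 9, 16, …, 81, 100, 121 the conclusion holds.
n = 144: 144 = 12² and 144 + 25 = 169 = 13².
Hence n = 144 is a counterexample.

n = 144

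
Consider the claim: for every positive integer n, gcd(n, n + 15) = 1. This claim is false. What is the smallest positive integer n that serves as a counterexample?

n = 3

A counterexample is any positive integer n such that gcd(n, n + 15) > 1; we check each in order.
For n = 1, 2 the conclusion holds.
n = 3: gcd(3, 18) = 3.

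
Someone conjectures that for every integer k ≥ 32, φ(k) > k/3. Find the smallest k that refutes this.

A counterexample is any integer k ≥ 32 such that the claim fails; we check each in order.
k = 32: φ(32) = 16 and 32/3 = 32/3, so φ(32) > 32/3.
k = 33: φ(33) = 20 and 33/3 = 11, so φ(33) > 33/3.
k = 34: φ(34) = 16 and 34/3 = 34/3, so φ(34) > 34/3.
k = 35: φ(35) = 24 and 35/3 = 35/3, so φ(35) > 35/3.
k = 36: φ(36) = 12 and 36/3 = 12, so φ(36) ≤ 36/3.

k = 36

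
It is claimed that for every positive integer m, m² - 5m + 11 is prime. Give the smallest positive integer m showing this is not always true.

m = 7

A counterexample is any positive integer m such that m² - 5m + 11 is not prime; we check each in order.
m = 1: m² - 5m + 11 = 7, prime.
m = 2: m² - 5m + 11 = 5, prime.
m = 3: m² - 5m + 11 = 5, prime.
m = 4: m² - 5m + 11 = 7, prime.
m = 5: m² - 5m + 11 = 11, prime.
m = 6: m² - 5m + 11 = 17, prime.
m = 7: m² - 5m + 11 = 25 = 5 × 5, composite.
Hence m = 7 is a counterexample.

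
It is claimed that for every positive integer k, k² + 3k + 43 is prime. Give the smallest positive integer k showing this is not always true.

Check each positive integer k in order until k² + 3k + 43 is not prime.
The first 38 eligible values, up to k = 38, all satisfy the conclusion.
k = 39: k² + 3k + 43 = 1681 = 41 × 41, composite.
Thus k = 39 disproves the claim, and no smaller k works.

k = 39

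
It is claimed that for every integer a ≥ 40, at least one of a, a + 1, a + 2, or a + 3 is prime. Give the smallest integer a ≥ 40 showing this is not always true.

a = 48

a = 40: 41 is prime.
a = 41: 41 is prime.
a = 42: 43 is prime.
a = 43: 43 is prime.
a = 44: 47 is prime.
a = 45: 47 is prime.
a = 46: 47 is prime.
a = 47: 47 is prime.
a = 48: 48 = 2 × 24; 49 = 7 × 7; 50 = 2 × 25; 51 = 3 × 17 — all composite.
Thus a = 48 disproves the claim, and no smaller a works.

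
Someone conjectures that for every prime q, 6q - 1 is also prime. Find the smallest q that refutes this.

A counterexample is any prime q such that 6q - 1 is not prime; we check each in order.
For q = 2, 3, 5, 7 the conclusion holds.
q = 11: 6q - 1 = 65 = 5 × 13, not prime.

q = 11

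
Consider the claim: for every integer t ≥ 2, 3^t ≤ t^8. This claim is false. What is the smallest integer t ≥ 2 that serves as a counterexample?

t = 23

For t = 2, 3, 4, 5, …, 20, 21, 22 the conclusion holds.
t = 23: 3^t = 94143178827 and t^8 = 78310985281, so 94143178827 > 78310985281.
Hence t = 23 is a counterexample.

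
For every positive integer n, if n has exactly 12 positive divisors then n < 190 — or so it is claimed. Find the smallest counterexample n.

n = 198

For n = 60, 72, 84, 90, …, 150, 156, 160 the conclusion holds.
n = 198: τ(198) = 12; 198 ≥ 190.
So n = 198 is the smallest counterexample.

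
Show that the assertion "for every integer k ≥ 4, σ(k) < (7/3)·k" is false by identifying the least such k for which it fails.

Check each integer k ≥ 4 in order until the claim fails.
k = 4: σ(4) = 7; 7 < 28/3.
k = 5: σ(5) = 6; 6 < 35/3.
k = 6: σ(6) = 12; 12 < 14.
k = 7: σ(7) = 8; 8 < 49/3.
k = 8: σ(8) = 15; 15 < 56/3.
k = 9: σ(9) = 13; 13 < 21.
k = 10: σ(10) = 18; 18 < 70/3.
k = 11: σ(11) = 12; 12 < 77/3.
k = 12: σ(12) = 28; 28 ≥ 28.
Hence k = 12 is a counterexample.

k = 12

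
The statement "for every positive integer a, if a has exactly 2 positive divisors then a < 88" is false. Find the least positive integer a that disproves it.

a = 89

A counterexample is any positive integer a such that a has exactly 2 positive divisors but the claim fails; we check each in order.
For a = 2, 3, 5, 7, …, 73, 79, 83 the conclusion holds.
a = 89: τ(89) = 2; 89 ≥ 88.
Hence a = 89 is a counterexample.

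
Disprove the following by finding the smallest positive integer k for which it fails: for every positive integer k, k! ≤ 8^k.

k = 20

A counterexample is any positive integer k such that k! > 8^k; we check each in order.
For k = 1, 2, 3, 4, …, 17, 18, 19 the conclusion holds.
k = 20: k! = 2432902008176640000 and 8^k = 1152921504606846976, so 2432902008176640000 > 1152921504606846976.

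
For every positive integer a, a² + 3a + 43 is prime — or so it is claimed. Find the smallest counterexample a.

Check each positive integer a in order until a² + 3a + 43 is not prime.
The first 38 eligible values, up to a = 38, all satisfy the conclusion.
a = 39: a² + 3a + 43 = 1681 = 41 × 41, composite.
So a = 39 is the smallest counterexample.

a = 39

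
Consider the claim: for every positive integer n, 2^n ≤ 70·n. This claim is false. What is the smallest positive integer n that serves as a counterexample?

n = 10

For n = 1, 2, 3, 4, 5, 6, 7, 8, 9 the conclusion holds.
n = 10: 2^n = 1024 and 70·n = 700, so 1024 > 700.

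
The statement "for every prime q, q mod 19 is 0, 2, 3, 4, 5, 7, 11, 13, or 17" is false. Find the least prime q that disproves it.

q = 29

We need the least prime q for which the claim fails.
For q = 2, 3, 5, 7, 11, 13, 17, 19, 23 the conclusion holds.
q = 29: 29 mod 19 = 10 — not in {0, 2, 3, 4, 5, 7, 11, 13, 17}.
Hence q = 29 is a counterexample.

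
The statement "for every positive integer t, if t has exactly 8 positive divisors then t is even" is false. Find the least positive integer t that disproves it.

t = 105

Check each positive integer t in order until t has exactly 8 positive divisors but t is odd.
For t = 24, 30, 40, 42, …, 88, 102, 104 the conclusion holds.
t = 105: divisors of 105: 1, 3, 5, 7, 15, 21, 35, 105; 105 is odd.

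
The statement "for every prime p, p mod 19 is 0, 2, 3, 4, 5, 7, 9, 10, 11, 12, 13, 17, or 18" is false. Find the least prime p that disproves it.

The first 15 eligible values, up to p = 47, all satisfy the conclusion.
p = 53: 53 mod 19 = 15 — not in {0, 2, 3, 4, 5, 7, 9, 10, 11, 12, 13, 17, 18}.
Hence p = 53 is a counterexample.

p = 53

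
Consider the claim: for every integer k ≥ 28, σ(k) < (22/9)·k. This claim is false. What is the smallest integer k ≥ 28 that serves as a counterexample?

A counterexample is any integer k ≥ 28 such that the claim fails; we check each in order.
The first 8 eligible values, up to k = 35, all satisfy the conclusion.
k = 36: σ(36) = 91; 91 ≥ 88.

k = 36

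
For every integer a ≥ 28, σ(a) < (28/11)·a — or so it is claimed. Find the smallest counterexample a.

a = 48

The first 20 eligible values, up to a = 47, all satisfy the conclusion.
a = 48: σ(48) = 124; 124 ≥ 1344/11.
Thus a = 48 disproves the claim, and no smaller a works.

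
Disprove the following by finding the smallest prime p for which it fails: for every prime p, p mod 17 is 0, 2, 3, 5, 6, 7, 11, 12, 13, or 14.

p = 43

Check each prime p in order until the claim fails.
For p = 2, 3, 5, 7, …, 31, 37, 41 the conclusion holds.
p = 43: 43 mod 17 = 9 — not in {0, 2, 3, 5, 6, 7, 11, 12, 13, 14}.
So p = 43 is the smallest counterexample.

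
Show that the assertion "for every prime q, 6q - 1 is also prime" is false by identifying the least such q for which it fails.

q = 11

A counterexample is any prime q such that 6q - 1 is not prime; we check each in order.
q = 2: 6q - 1 = 11, prime.
q = 3: 6q - 1 = 17, prime.
q = 5: 6q - 1 = 29, prime.
q = 7: 6q - 1 = 41, prime.
q = 11: 6q - 1 = 65 = 5 × 13, not prime.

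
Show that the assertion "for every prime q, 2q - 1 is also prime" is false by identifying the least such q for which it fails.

q = 5

For q = 2, 3 the conclusion holds.
q = 5: 2q - 1 = 9 = 3 × 3, not prime.
So q = 5 is the smallest counterexample.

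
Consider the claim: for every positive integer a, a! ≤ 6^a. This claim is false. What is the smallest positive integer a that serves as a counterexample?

a = 14

Check each positive integer a in order until a! > 6^a.
For a = 1, 2, 3, 4, …, 11, 12, 13 the conclusion holds.
a = 14: a! = 87178291200 and 6^a = 78364164096, so 87178291200 > 78364164096.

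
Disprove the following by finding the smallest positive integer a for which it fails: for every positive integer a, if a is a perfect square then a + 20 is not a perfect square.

a = 16

a = 1: 1 + 20 = 21, not a perfect square.
a = 4: 4 + 20 = 24, not a perfect square.
a = 9: 9 + 20 = 29, not a perfect square.
a = 16: 16 = 4² and 16 + 20 = 36 = 6².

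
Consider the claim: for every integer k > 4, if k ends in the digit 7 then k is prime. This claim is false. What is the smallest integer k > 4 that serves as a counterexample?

A counterexample is any integer k > 4 such that k ends in the digit 7 but k is not prime; we check each in order.
For k = 7, 17 the conclusion holds.
k = 27: 27 ends in 7; 27 = 3 × 9, composite.

k = 27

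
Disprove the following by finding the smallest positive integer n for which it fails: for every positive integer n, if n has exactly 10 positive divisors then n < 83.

n = 112

Check each positive integer n in order until n has exactly 10 positive divisors but the claim fails.
For n = 48, 80 the conclusion holds.
n = 112: τ(112) = 10; 112 ≥ 83.
Hence n = 112 is a counterexample.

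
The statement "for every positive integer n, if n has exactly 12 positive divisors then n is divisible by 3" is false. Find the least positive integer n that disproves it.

The first 8 eligible values, up to n = 132, all satisfy the conclusion.
n = 140: τ(140) = 12; 140 mod 3 = 2.
Thus n = 140 disproves the claim, and no smaller n works.

n = 140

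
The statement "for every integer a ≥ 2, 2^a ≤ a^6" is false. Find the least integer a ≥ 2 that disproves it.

We need the least integer a ≥ 2 for which 2^a > a^6.
For a = 2, 3, 4, 5, …, 27, 28, 29 the conclusion holds.
a = 30: 2^a = 1073741824 and a^6 = 729000000, so 1073741824 > 729000000.
Thus a = 30 disproves the claim, and no smaller a works.

a = 30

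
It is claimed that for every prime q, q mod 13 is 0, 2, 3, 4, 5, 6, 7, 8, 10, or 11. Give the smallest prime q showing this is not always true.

We need the least prime q for which the claim fails.
For q = 2, 3, 5, 7, …, 41, 43, 47 the conclusion holds.
q = 53: 53 mod 13 = 1 — not in {0, 2, 3, 4, 5, 6, 7, 8, 10, 11}.

q = 53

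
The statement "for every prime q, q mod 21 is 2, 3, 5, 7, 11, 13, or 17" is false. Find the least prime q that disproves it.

We need the least prime q for which the claim fails.
For q = 2, 3, 5, 7, 11, 13, 17 the conclusion holds.
q = 19: 19 mod 21 = 19 — not in {2, 3, 5, 7, 11, 13, 17}.
Thus q = 19 disproves the claim, and no smaller q works.

q = 19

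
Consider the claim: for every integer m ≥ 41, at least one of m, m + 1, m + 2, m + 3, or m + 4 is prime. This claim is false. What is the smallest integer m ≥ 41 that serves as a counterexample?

m = 48

Check each integer m ≥ 41 in order until m, m + 1, m + 2, m + 3, m + 4 are all composite.
For m = 41, 42, 43, 44, 45, 46, 47 the conclusion holds.
m = 48: 48 = 2 × 24; 49 = 7 × 7; 50 = 2 × 25; 51 = 3 × 17; 52 = 2 × 26 — all composite.
Thus m = 48 disproves the claim, and no smaller m works.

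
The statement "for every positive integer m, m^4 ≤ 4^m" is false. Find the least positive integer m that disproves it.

m = 3

A counterexample is any positive integer m such that m^4 > 4^m; we check each in order.
For m = 1, 2 the conclusion holds.
m = 3: m^4 = 81 and 4^m = 64, so 81 > 64.
Hence m = 3 is a counterexample.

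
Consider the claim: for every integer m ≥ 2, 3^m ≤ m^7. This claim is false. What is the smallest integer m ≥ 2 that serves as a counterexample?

m = 19

A counterexample is any integer m ≥ 2 such that 3^m > m^7; we check each in order.
For m = 2, 3, 4, 5, …, 16, 17, 18 the conclusion holds.
m = 19: 3^m = 1162261467 and m^7 = 893871739, so 1162261467 > 893871739.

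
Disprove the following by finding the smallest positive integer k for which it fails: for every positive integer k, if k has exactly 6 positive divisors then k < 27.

Check each positive integer k in order until k has exactly 6 positive divisors but the claim fails.
k = 12: τ(12) = 6; 12 < 27.
k = 18: τ(18) = 6; 18 < 27.
k = 20: τ(20) = 6; 20 < 27.
k = 28: τ(28) = 6; 28 ≥ 27.
So k = 28 is the smallest counterexample.

k = 28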